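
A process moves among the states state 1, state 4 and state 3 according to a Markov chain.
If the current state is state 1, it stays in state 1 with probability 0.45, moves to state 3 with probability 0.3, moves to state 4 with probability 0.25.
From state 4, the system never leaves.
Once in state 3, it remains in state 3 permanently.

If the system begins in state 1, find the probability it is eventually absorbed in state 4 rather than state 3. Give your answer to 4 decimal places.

Let h(s) be the probability of absorption at state 4 starting from transient state s. Then h(state 4) = 1 and h(state 3) = 0. By first-step analysis:
h(state 1) = 0.45·h(state 1) + 0.25·1 + 0.3·0
Solving: h(state 1) = 0.4545.
Starting from state 1, the probability is 0.4545.

0.4545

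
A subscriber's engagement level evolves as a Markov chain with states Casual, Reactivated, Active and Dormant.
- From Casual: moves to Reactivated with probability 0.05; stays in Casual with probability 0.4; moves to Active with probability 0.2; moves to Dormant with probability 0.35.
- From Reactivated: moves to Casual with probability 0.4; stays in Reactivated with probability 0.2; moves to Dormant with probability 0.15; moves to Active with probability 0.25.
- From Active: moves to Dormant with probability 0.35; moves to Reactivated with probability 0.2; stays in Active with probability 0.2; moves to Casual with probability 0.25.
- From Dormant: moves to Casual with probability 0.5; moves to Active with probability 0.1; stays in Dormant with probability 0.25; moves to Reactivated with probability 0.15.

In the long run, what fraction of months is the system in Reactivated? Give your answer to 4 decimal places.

0.1248

Let the stationary distribution be π with π = πP and π_1 + π_2 + π_3 + π_4 = 1.
π_1 = 0.4·π_1 + 0.4·π_2 + 0.25·π_3 + 0.5·π_4
π_2 = 0.05·π_1 + 0.2·π_2 + 0.2·π_3 + 0.15·π_4
π_3 = 0.2·π_1 + 0.25·π_2 + 0.2·π_3 + 0.1·π_4
Solving with the normalization constraint gives π = (0.4030, 0.1248, 0.1767, 0.2955).
So the stationary probability of Reactivated is 0.1248.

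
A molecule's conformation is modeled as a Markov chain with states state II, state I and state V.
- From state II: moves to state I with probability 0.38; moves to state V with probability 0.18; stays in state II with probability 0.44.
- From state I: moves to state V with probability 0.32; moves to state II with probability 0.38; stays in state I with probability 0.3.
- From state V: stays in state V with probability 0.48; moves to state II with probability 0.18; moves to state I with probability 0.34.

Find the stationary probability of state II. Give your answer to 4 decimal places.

Let the stationary distribution be π with π = πP and π_1 + π_2 + π_3 = 1.
π_1 = 0.44·π_1 + 0.38·π_2 + 0.18·π_3
π_2 = 0.38·π_1 + 0.3·π_2 + 0.34·π_3
Solving with the normalization constraint gives π = (0.3351, 0.3398, 0.3251).
So the stationary probability of state II is 0.3351.

0.3351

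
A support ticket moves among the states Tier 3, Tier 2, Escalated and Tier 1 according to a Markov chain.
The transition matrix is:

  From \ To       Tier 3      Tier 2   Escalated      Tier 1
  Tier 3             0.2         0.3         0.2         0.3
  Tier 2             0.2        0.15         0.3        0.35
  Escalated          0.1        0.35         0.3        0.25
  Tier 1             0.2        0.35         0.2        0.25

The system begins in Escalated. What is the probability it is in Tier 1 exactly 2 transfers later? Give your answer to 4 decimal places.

Propagate the distribution vector 2 transfers from Escalated.
After 0 transfers: (0.0000, 0.0000, 1.0000, 0.0000)
After 1 transfer: (0.1000, 0.3500, 0.3000, 0.2500)
After 2 transfers: (0.1700, 0.2750, 0.2650, 0.2900)
P(in Tier 1 after 2 transfers) = 0.2900

0.2900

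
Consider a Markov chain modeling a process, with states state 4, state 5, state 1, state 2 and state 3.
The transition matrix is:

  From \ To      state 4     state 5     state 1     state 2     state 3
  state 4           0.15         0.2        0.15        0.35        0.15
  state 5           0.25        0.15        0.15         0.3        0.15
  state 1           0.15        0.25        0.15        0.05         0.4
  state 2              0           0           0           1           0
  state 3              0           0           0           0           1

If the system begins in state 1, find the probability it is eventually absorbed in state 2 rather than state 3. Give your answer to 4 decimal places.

0.3411

Let h(s) be the probability of absorption at state 2 starting from transient state s. Then h(state 2) = 1 and h(state 3) = 0. By first-step analysis:
h(state 4) = 0.15·h(state 4) + 0.2·h(state 5) + 0.15·h(state 1) + 0.35·1 + 0.15·0
h(state 5) = 0.25·h(state 4) + 0.15·h(state 5) + 0.15·h(state 1) + 0.3·1 + 0.15·0
h(state 1) = 0.15·h(state 4) + 0.25·h(state 5) + 0.15·h(state 1) + 0.05·1 + 0.4·0
Solving: h(state 4) = 0.6115, h(state 5) = 0.5930, h(state 1) = 0.3411.
Starting from state 1, the probability is 0.3411.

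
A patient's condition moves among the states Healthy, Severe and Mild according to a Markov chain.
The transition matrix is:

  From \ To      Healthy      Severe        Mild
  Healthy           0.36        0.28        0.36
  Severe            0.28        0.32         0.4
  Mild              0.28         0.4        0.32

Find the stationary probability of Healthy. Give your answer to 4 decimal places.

0.3043

Let the stationary distribution be π with π = πP and π_1 + π_2 + π_3 = 1.
π_1 = 0.36·π_1 + 0.28·π_2 + 0.28·π_3
π_2 = 0.28·π_1 + 0.32·π_2 + 0.4·π_3
Solving with the normalization constraint gives π = (0.3043, 0.3366, 0.3591).
So the stationary probability of Healthy is 0.3043.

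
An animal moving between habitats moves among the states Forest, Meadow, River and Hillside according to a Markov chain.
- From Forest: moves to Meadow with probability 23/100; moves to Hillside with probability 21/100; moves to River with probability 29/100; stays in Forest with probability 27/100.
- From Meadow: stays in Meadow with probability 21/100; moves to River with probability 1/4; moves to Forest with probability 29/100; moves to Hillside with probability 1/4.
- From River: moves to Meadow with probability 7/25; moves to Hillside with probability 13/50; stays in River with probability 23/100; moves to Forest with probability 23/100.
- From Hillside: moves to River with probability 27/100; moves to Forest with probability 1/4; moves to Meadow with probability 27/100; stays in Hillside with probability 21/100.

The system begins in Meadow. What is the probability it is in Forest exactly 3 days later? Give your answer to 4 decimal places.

0.2599

Propagate the distribution vector 3 days from Meadow.
After 0 days: (0.0000, 1.0000, 0.0000, 0.0000)
After 1 day: (0.2900, 0.2100, 0.2500, 0.2500)
After 2 days: (0.2592, 0.2483, 0.2616, 0.2309)
After 3 days: (0.2599, 0.2474, 0.2598, 0.2330)
P(in Forest after 3 days) = 0.2599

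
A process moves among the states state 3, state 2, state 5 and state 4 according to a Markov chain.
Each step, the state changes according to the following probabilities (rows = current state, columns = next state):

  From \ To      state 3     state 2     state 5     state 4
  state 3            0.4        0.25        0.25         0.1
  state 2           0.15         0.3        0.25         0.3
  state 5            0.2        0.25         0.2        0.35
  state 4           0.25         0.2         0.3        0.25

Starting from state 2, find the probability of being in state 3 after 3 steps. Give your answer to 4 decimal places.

0.2469

Propagate the distribution vector 3 steps from state 2.
After 0 steps: (0.0000, 1.0000, 0.0000, 0.0000)
After 1 step: (0.1500, 0.3000, 0.2500, 0.3000)
After 2 steps: (0.2300, 0.2500, 0.2525, 0.2675)
After 3 steps: (0.2469, 0.2491, 0.2508, 0.2533)
P(in state 3 after 3 steps) = 0.2469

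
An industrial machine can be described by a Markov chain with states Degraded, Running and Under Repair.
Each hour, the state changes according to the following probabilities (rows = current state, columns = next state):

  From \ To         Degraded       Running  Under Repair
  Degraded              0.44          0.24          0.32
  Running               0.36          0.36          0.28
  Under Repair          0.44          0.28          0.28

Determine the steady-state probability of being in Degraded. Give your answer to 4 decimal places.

Let the stationary distribution be π with π = πP and π_1 + π_2 + π_3 = 1.
π_1 = 0.44·π_1 + 0.36·π_2 + 0.44·π_3
π_2 = 0.24·π_1 + 0.36·π_2 + 0.28·π_3
Solving with the normalization constraint gives π = (0.4171, 0.2862, 0.2967).
So the stationary probability of Degraded is 0.4171.

0.4171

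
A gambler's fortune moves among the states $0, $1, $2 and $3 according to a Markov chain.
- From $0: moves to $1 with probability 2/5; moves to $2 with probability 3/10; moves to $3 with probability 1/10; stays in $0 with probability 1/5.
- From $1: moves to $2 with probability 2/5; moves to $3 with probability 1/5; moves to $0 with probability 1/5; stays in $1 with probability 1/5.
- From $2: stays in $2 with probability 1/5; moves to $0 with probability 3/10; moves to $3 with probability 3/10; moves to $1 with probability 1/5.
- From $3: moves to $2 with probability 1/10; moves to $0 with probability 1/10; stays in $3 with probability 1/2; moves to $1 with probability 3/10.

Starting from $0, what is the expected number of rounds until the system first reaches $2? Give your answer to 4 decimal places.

3.4762

Let t(s) be the expected number of rounds to first reach $2 from state s, with t($2) = 0. Conditioning on the first round:
t($0) = 1 + 0.2·t($0) + 0.4·t($1) + 0.1·t($3)
t($1) = 1 + 0.2·t($0) + 0.2·t($1) + 0.2·t($3)
t($3) = 1 + 0.1·t($0) + 0.3·t($1) + 0.5·t($3)
Solving: t($0) = 3.4762, t($1) = 3.2857, t($3) = 4.6667.
Expected rounds from $0 to $2: 3.4762.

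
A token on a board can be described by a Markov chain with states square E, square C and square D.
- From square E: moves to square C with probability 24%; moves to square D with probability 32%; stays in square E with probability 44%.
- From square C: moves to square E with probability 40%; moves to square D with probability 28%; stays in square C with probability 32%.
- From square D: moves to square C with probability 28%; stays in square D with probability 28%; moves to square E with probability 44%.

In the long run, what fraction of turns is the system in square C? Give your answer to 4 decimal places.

Let the stationary distribution be π with π = πP and π_1 + π_2 + π_3 = 1.
π_1 = 0.44·π_1 + 0.4·π_2 + 0.44·π_3
π_2 = 0.24·π_1 + 0.32·π_2 + 0.28·π_3
Solving with the normalization constraint gives π = (0.4290, 0.2738, 0.2972).
So the stationary probability of square C is 0.2738.

0.2738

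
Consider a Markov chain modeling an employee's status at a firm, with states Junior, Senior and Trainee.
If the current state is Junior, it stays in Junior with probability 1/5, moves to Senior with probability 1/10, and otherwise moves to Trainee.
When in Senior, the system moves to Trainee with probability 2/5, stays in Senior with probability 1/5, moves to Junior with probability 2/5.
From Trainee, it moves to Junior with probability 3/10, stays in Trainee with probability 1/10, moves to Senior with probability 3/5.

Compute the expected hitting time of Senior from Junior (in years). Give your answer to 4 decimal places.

3.1373

Let t(s) be the expected number of years to first reach Senior from state s, with t(Senior) = 0. Conditioning on the first year:
t(Junior) = 1 + 0.2·t(Junior) + 0.7·t(Trainee)
t(Trainee) = 1 + 0.3·t(Junior) + 0.1·t(Trainee)
Solving: t(Junior) = 3.1373, t(Trainee) = 2.1569.
Expected years from Junior to Senior: 3.1373.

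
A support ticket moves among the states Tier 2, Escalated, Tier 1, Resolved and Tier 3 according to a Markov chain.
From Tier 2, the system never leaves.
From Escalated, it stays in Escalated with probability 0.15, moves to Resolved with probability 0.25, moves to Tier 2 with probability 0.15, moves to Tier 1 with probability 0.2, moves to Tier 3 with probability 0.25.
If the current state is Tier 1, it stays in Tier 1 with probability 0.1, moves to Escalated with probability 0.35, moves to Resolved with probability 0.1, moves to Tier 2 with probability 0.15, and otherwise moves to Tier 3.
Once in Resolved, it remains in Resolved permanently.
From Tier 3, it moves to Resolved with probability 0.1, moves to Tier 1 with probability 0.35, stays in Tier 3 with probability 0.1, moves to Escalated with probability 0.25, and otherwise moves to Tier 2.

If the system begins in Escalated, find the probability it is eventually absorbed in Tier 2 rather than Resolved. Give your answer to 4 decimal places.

0.4671

Let h(s) be the probability of absorption at Tier 2 starting from transient state s. Then h(Tier 2) = 1 and h(Resolved) = 0. By first-step analysis:
h(Escalated) = 0.15·1 + 0.15·h(Escalated) + 0.2·h(Tier 1) + 0.25·0 + 0.25·h(Tier 3)
h(Tier 1) = 0.15·1 + 0.35·h(Escalated) + 0.1·h(Tier 1) + 0.1·0 + 0.3·h(Tier 3)
h(Tier 3) = 0.2·1 + 0.25·h(Escalated) + 0.35·h(Tier 1) + 0.1·0 + 0.1·h(Tier 3)
Solving: h(Escalated) = 0.4671, h(Tier 1) = 0.5350, h(Tier 3) = 0.5600.
Starting from Escalated, the probability is 0.4671.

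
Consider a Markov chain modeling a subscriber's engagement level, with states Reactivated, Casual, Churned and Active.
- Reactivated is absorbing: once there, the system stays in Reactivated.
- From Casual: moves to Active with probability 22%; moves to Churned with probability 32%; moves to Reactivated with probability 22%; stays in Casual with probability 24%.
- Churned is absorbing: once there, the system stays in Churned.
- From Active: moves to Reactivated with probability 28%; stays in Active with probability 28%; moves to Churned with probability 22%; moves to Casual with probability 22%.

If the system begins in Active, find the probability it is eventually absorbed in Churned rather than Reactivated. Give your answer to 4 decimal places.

0.4763

Let h(s) be the probability of absorption at Churned starting from transient state s. Then h(Churned) = 1 and h(Reactivated) = 0. By first-step analysis:
h(Casual) = 0.22·0 + 0.24·h(Casual) + 0.32·1 + 0.22·h(Active)
h(Active) = 0.28·0 + 0.22·h(Casual) + 0.22·1 + 0.28·h(Active)
Solving: h(Casual) = 0.5589, h(Active) = 0.4763.
Starting from Active, the probability is 0.4763.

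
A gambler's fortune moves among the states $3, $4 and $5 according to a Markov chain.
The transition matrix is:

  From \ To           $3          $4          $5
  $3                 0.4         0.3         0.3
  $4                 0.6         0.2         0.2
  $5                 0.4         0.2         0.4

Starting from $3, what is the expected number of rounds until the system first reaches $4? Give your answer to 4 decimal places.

3.7500

Let t(s) be the expected number of rounds to first reach $4 from state s, with t($4) = 0. Conditioning on the first round:
t($3) = 1 + 0.4·t($3) + 0.3·t($5)
t($5) = 1 + 0.4·t($3) + 0.4·t($5)
Solving: t($3) = 3.7500, t($5) = 4.1667.
Expected rounds from $3 to $4: 3.7500.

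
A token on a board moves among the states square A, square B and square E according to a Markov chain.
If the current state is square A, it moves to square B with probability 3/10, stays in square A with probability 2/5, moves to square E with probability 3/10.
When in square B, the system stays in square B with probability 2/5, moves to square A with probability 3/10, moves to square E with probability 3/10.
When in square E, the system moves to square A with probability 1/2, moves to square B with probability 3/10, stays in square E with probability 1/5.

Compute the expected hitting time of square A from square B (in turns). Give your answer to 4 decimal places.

Let t(s) be the expected number of turns to first reach square A from state s, with t(square A) = 0. Conditioning on the first turn:
t(square B) = 1 + 0.4·t(square B) + 0.3·t(square E)
t(square E) = 1 + 0.3·t(square B) + 0.2·t(square E)
Solving: t(square B) = 2.8205, t(square E) = 2.3077.
Expected turns from square B to square A: 2.8205.

2.8205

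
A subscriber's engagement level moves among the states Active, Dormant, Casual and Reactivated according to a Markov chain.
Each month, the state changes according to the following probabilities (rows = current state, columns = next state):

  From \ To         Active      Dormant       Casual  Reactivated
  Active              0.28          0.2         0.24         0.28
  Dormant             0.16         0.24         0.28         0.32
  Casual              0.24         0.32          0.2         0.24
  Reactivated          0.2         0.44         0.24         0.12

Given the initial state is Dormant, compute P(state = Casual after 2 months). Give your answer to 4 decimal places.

0.2384

Propagate the distribution vector 2 months from Dormant.
After 0 months: (0.0000, 1.0000, 0.0000, 0.0000)
After 1 month: (0.1600, 0.2400, 0.2800, 0.3200)
After 2 months: (0.2144, 0.3200, 0.2384, 0.2272)
P(in Casual after 2 months) = 0.2384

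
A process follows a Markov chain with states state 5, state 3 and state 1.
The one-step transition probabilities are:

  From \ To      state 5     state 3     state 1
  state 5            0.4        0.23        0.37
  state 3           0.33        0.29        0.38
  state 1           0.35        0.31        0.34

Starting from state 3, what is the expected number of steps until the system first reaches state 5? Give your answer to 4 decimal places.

2.9647

Let t(s) be the expected number of steps to first reach state 5 from state s, with t(state 5) = 0. Conditioning on the first step:
t(state 3) = 1 + 0.29·t(state 3) + 0.38·t(state 1)
t(state 1) = 1 + 0.31·t(state 3) + 0.34·t(state 1)
Solving: t(state 3) = 2.9647, t(state 1) = 2.9076.
Expected steps from state 3 to state 5: 2.9647.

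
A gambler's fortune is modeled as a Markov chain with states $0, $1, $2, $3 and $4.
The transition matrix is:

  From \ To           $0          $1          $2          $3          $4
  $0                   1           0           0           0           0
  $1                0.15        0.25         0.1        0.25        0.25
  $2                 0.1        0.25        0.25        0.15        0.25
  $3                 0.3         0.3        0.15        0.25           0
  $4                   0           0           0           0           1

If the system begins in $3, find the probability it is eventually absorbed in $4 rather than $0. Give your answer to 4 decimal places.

0.3203

Let h(s) be the probability of absorption at $4 starting from transient state s. Then h($4) = 1 and h($0) = 0. By first-step analysis:
h($1) = 0.15·0 + 0.25·h($1) + 0.1·h($2) + 0.25·h($3) + 0.25·1
h($2) = 0.1·0 + 0.25·h($1) + 0.25·h($2) + 0.15·h($3) + 0.25·1
h($3) = 0.3·0 + 0.3·h($1) + 0.15·h($2) + 0.25·h($3)
Solving: h($1) = 0.5160, h($2) = 0.5694, h($3) = 0.3203.
Starting from $3, the probability is 0.3203.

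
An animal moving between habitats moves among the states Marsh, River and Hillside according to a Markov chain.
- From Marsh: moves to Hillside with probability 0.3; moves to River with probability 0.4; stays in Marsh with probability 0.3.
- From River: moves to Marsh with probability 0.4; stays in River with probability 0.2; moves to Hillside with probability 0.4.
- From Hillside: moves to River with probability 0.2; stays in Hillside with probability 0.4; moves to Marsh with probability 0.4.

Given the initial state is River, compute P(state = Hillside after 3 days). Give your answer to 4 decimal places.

0.3640

Propagate the distribution vector 3 days from River.
After 0 days: (0.0000, 1.0000, 0.0000)
After 1 day: (0.4000, 0.2000, 0.4000)
After 2 days: (0.3600, 0.2800, 0.3600)
After 3 days: (0.3640, 0.2720, 0.3640)
P(in Hillside after 3 days) = 0.3640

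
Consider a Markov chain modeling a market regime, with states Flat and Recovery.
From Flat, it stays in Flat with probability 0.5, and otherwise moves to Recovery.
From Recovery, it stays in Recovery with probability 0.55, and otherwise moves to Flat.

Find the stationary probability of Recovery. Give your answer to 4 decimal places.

0.5263

Let the stationary distribution be π with π = πP and π_1 + π_2 = 1.
π_1 = 0.5·π_1 + 0.45·π_2
Solving with the normalization constraint gives π = (0.4737, 0.5263).
So the stationary probability of Recovery is 0.5263.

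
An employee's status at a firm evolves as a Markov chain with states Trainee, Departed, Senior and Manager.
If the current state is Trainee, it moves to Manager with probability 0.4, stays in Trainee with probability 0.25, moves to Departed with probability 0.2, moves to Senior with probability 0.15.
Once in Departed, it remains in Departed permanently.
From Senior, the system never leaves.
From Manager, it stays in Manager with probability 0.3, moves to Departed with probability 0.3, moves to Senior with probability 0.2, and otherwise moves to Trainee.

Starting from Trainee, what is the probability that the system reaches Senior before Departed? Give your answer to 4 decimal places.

0.4157

Let h(s) be the probability of absorption at Senior starting from transient state s. Then h(Senior) = 1 and h(Departed) = 0. By first-step analysis:
h(Trainee) = 0.25·h(Trainee) + 0.2·0 + 0.15·1 + 0.4·h(Manager)
h(Manager) = 0.2·h(Trainee) + 0.3·0 + 0.2·1 + 0.3·h(Manager)
Solving: h(Trainee) = 0.4157, h(Manager) = 0.4045.
Starting from Trainee, the probability is 0.4157.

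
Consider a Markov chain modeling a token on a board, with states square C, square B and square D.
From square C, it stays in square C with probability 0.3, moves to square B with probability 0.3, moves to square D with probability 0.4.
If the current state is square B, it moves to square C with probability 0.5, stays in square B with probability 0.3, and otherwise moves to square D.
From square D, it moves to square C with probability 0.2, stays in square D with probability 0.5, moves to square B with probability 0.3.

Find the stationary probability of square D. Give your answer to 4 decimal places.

Let the stationary distribution be π with π = πP and π_1 + π_2 + π_3 = 1.
π_1 = 0.3·π_1 + 0.5·π_2 + 0.2·π_3
π_2 = 0.3·π_1 + 0.3·π_2 + 0.3·π_3
Solving with the normalization constraint gives π = (0.3222, 0.3000, 0.3778).
So the stationary probability of square D is 0.3778.

0.3778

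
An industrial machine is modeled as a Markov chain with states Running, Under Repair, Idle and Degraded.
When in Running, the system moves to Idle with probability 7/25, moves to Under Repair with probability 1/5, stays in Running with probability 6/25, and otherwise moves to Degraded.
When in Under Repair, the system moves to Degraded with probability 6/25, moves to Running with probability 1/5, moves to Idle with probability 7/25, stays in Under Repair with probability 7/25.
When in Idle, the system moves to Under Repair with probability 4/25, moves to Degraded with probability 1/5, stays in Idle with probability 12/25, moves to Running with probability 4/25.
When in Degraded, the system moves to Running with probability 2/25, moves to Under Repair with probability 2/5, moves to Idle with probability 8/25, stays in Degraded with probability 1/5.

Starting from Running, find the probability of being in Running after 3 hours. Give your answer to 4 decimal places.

0.1654

Propagate the distribution vector 3 hours from Running.
After 0 hours: (1.0000, 0.0000, 0.0000, 0.0000)
After 1 hour: (0.2400, 0.2000, 0.2800, 0.2800)
After 2 hours: (0.1648, 0.2608, 0.3472, 0.2272)
After 3 hours: (0.1654, 0.2524, 0.3585, 0.2236)
P(in Running after 3 hours) = 0.1654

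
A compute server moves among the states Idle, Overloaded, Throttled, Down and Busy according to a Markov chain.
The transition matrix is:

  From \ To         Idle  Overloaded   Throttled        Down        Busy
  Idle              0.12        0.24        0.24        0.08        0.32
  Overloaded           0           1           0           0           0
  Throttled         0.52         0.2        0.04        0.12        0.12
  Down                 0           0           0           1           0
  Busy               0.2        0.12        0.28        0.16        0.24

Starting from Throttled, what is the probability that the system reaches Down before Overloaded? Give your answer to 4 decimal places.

0.3705

Let h(s) be the probability of absorption at Down starting from transient state s. Then h(Down) = 1 and h(Overloaded) = 0. By first-step analysis:
h(Idle) = 0.12·h(Idle) + 0.24·0 + 0.24·h(Throttled) + 0.08·1 + 0.32·h(Busy)
h(Throttled) = 0.52·h(Idle) + 0.2·0 + 0.04·h(Throttled) + 0.12·1 + 0.12·h(Busy)
h(Busy) = 0.2·h(Idle) + 0.12·0 + 0.28·h(Throttled) + 0.16·1 + 0.24·h(Busy)
Solving: h(Idle) = 0.3518, h(Throttled) = 0.3705, h(Busy) = 0.4396.
Starting from Throttled, the probability is 0.3705.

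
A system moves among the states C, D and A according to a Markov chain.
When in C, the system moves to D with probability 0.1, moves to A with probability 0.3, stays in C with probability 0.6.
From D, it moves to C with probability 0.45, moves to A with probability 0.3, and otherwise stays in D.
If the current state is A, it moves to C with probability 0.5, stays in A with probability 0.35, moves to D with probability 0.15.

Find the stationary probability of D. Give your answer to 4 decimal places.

Let the stationary distribution be π with π = πP and π_1 + π_2 + π_3 = 1.
π_1 = 0.6·π_1 + 0.45·π_2 + 0.5·π_3
π_2 = 0.1·π_1 + 0.25·π_2 + 0.15·π_3
Solving with the normalization constraint gives π = (0.5480, 0.1362, 0.3158).
So the stationary probability of D is 0.1362.

0.1362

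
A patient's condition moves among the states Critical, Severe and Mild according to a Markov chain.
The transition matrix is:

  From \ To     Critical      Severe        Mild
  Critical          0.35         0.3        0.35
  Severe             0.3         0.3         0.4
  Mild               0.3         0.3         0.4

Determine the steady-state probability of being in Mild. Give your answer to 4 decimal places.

0.3842

Let the stationary distribution be π with π = πP and π_1 + π_2 + π_3 = 1.
π_1 = 0.35·π_1 + 0.3·π_2 + 0.3·π_3
π_2 = 0.3·π_1 + 0.3·π_2 + 0.3·π_3
Solving with the normalization constraint gives π = (0.3158, 0.3000, 0.3842).
So the stationary probability of Mild is 0.3842.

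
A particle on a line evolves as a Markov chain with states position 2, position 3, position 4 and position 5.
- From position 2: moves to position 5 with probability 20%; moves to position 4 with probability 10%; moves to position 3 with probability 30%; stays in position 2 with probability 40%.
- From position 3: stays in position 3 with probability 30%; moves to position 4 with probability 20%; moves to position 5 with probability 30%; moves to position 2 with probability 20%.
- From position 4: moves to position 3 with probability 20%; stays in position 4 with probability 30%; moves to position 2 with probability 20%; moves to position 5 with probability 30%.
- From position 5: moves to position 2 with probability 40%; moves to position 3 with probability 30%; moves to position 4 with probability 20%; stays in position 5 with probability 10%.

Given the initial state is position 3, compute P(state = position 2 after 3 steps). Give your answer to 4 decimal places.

Propagate the distribution vector 3 steps from position 3.
After 0 steps: (0.0000, 1.0000, 0.0000, 0.0000)
After 1 step: (0.2000, 0.3000, 0.2000, 0.3000)
After 2 steps: (0.3000, 0.2800, 0.2000, 0.2200)
After 3 steps: (0.3040, 0.2800, 0.1900, 0.2260)
P(in position 2 after 3 steps) = 0.3040

0.3040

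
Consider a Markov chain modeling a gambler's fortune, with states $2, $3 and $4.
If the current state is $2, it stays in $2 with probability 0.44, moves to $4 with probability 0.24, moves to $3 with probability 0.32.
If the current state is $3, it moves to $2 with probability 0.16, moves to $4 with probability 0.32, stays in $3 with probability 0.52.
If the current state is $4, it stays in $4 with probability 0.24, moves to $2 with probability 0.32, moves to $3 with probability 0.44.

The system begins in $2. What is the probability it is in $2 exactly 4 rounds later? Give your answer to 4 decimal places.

Propagate the distribution vector 4 rounds from $2.
After 0 rounds: (1.0000, 0.0000, 0.0000)
After 1 round: (0.4400, 0.3200, 0.2400)
After 2 rounds: (0.3216, 0.4128, 0.2656)
After 3 rounds: (0.2925, 0.4344, 0.2730)
After 4 rounds: (0.2856, 0.4396, 0.2748)
P(in $2 after 4 rounds) = 0.2856

0.2856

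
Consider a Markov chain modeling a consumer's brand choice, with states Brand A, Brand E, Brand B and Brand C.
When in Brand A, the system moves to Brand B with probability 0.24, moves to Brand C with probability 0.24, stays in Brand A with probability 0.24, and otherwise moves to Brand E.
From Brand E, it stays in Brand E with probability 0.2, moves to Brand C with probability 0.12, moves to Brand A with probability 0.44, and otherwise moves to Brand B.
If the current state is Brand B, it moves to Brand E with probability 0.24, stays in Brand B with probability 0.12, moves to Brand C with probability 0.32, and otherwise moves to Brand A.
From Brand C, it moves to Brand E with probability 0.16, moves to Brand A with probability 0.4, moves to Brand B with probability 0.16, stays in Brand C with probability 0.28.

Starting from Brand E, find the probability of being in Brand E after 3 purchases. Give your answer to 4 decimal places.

0.2239

Propagate the distribution vector 3 purchases from Brand E.
After 0 purchases: (0.0000, 1.0000, 0.0000, 0.0000)
After 1 purchase: (0.4400, 0.2000, 0.2400, 0.1200)
After 2 purchases: (0.3184, 0.2400, 0.2016, 0.2400)
After 3 purchases: (0.3425, 0.2239, 0.1966, 0.2369)
P(in Brand E after 3 purchases) = 0.2239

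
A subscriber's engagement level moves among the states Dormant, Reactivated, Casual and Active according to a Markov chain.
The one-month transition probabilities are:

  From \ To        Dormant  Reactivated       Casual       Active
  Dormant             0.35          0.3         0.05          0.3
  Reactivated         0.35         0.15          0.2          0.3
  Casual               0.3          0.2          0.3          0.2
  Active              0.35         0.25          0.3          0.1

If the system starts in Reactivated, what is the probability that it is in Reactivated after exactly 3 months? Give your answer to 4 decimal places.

0.2329

Propagate the distribution vector 3 months from Reactivated.
After 0 months: (0.0000, 1.0000, 0.0000, 0.0000)
After 1 month: (0.3500, 0.1500, 0.2000, 0.3000)
After 2 months: (0.3400, 0.2425, 0.1975, 0.2200)
After 3 months: (0.3401, 0.2329, 0.1908, 0.2363)
P(in Reactivated after 3 months) = 0.2329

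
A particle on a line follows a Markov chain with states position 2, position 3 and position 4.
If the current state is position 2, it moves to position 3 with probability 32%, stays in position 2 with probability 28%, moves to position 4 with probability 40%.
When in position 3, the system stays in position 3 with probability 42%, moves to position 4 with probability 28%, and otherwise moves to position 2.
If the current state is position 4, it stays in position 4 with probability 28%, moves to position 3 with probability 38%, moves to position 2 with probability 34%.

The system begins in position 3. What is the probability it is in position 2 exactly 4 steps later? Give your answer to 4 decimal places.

Propagate the distribution vector 4 steps from position 3.
After 0 steps: (0.0000, 1.0000, 0.0000)
After 1 step: (0.3000, 0.4200, 0.2800)
After 2 steps: (0.3052, 0.3788, 0.3160)
After 3 steps: (0.3065, 0.3768, 0.3166)
After 4 steps: (0.3065, 0.3767, 0.3168)
P(in position 2 after 4 steps) = 0.3065

0.3065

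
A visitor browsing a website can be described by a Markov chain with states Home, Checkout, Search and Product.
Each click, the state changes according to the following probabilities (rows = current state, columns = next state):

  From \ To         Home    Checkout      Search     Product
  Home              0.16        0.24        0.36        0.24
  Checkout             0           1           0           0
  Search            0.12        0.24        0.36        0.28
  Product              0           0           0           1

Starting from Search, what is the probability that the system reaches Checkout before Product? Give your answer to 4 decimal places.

Let h(s) be the probability of absorption at Checkout starting from transient state s. Then h(Checkout) = 1 and h(Product) = 0. By first-step analysis:
h(Home) = 0.16·h(Home) + 0.24·1 + 0.36·h(Search) + 0.24·0
h(Search) = 0.12·h(Home) + 0.24·1 + 0.36·h(Search) + 0.28·0
Solving: h(Home) = 0.4854, h(Search) = 0.4660.
Starting from Search, the probability is 0.4660.

0.4660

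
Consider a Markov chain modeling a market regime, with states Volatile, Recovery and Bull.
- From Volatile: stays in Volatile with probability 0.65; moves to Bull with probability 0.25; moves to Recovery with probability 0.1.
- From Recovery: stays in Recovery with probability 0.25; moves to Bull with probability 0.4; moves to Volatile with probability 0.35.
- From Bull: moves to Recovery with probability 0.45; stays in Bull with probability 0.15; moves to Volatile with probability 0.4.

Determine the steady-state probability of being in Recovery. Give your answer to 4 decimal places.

Let the stationary distribution be π with π = πP and π_1 + π_2 + π_3 = 1.
π_1 = 0.65·π_1 + 0.35·π_2 + 0.4·π_3
π_2 = 0.1·π_1 + 0.25·π_2 + 0.45·π_3
Solving with the normalization constraint gives π = (0.5184, 0.2238, 0.2578).
So the stationary probability of Recovery is 0.2238.

0.2238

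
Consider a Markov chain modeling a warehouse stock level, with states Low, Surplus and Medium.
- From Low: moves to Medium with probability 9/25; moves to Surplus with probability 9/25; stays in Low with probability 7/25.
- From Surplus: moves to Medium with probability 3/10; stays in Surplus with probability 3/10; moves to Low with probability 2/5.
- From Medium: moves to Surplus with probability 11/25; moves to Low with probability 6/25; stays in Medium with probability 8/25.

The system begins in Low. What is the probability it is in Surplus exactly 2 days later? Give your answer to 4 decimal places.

0.3672

Sum over the intermediate state after 1 day:
P = P(Low→Low)·P(Low→Surplus) + P(Low→Surplus)·P(Surplus→Surplus) + P(Low→Medium)·P(Medium→Surplus)
  = 0.28×0.36 + 0.36×0.3 + 0.36×0.44
  = 0.1008 + 0.1080 + 0.1584 = 0.3672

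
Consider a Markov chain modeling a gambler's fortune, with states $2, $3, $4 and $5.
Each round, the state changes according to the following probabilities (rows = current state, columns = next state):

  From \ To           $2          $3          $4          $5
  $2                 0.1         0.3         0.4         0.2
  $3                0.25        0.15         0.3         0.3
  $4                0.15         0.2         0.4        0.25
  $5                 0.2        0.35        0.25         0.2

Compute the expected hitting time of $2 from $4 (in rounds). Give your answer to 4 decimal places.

5.4041

Let t(s) be the expected number of rounds to first reach $2 from state s, with t($2) = 0. Conditioning on the first round:
t($3) = 1 + 0.15·t($3) + 0.3·t($4) + 0.3·t($5)
t($4) = 1 + 0.2·t($3) + 0.4·t($4) + 0.25·t($5)
t($5) = 1 + 0.35·t($3) + 0.25·t($4) + 0.2·t($5)
Solving: t($3) = 4.8735, t($4) = 5.4041, t($5) = 5.0709.
Expected rounds from $4 to $2: 5.4041.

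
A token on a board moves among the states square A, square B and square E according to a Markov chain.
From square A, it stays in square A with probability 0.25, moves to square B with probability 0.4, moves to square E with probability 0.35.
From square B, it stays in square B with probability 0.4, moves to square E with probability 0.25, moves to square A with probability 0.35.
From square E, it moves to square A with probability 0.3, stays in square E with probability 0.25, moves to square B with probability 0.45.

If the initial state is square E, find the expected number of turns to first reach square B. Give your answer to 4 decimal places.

2.2951

Let t(s) be the expected number of turns to first reach square B from state s, with t(square B) = 0. Conditioning on the first turn:
t(square A) = 1 + 0.25·t(square A) + 0.35·t(square E)
t(square E) = 1 + 0.3·t(square A) + 0.25·t(square E)
Solving: t(square A) = 2.4044, t(square E) = 2.2951.
Expected turns from square E to square B: 2.2951.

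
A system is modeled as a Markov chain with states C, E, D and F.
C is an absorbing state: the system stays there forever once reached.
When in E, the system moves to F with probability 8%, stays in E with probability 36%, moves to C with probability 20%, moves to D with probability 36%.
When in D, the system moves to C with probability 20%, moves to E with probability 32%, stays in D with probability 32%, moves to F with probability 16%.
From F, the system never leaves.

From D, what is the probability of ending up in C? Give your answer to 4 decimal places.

Let h(s) be the probability of absorption at C starting from transient state s. Then h(C) = 1 and h(F) = 0. By first-step analysis:
h(E) = 0.2·1 + 0.36·h(E) + 0.36·h(D) + 0.08·0
h(D) = 0.2·1 + 0.32·h(E) + 0.32·h(D) + 0.16·0
Solving: h(E) = 0.6500, h(D) = 0.6000.
Starting from D, the probability is 0.6000.

0.6000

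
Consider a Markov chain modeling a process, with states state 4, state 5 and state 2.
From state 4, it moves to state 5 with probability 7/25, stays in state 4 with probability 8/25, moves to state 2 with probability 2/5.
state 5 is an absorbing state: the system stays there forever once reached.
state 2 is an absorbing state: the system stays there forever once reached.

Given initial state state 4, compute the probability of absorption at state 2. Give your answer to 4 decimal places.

Let h(s) be the probability of absorption at state 2 starting from transient state s. Then h(state 2) = 1 and h(state 5) = 0. By first-step analysis:
h(state 4) = 0.32·h(state 4) + 0.28·0 + 0.4·1
Solving: h(state 4) = 0.5882.
Starting from state 4, the probability is 0.5882.

0.5882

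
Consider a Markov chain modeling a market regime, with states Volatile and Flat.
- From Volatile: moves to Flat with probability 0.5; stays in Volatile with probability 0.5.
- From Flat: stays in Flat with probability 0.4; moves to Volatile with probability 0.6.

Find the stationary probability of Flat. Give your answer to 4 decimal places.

Let the stationary distribution be π with π = πP and π_1 + π_2 = 1.
π_1 = 0.5·π_1 + 0.6·π_2
Solving with the normalization constraint gives π = (0.5455, 0.4545).
So the stationary probability of Flat is 0.4545.

0.4545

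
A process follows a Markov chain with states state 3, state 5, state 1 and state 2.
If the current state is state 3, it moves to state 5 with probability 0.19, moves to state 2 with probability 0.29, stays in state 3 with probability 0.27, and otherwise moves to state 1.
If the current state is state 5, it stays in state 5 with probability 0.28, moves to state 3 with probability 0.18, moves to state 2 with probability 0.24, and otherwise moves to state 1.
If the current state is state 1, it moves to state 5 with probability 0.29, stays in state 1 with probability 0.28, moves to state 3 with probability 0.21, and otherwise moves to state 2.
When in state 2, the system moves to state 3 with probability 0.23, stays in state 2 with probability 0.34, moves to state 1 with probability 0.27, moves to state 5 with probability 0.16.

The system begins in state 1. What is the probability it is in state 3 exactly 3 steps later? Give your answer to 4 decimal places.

Propagate the distribution vector 3 steps from state 1.
After 0 steps: (0.0000, 0.0000, 1.0000, 0.0000)
After 1 step: (0.2100, 0.2900, 0.2800, 0.2200)
After 2 steps: (0.2183, 0.2375, 0.2773, 0.2669)
After 3 steps: (0.2213, 0.2311, 0.2755, 0.2721)
P(in state 3 after 3 steps) = 0.2213

0.2213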